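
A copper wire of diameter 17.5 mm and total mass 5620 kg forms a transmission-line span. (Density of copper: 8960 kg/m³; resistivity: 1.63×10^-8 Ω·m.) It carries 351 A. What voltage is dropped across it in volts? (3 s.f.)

62.0 V

A = π(d/2)² = π(8.7500e-03 m)² = 2.4053e-04 m²
L = m/(density·A) = 5620/(8960×2.4053e-04) = 2608 m
R = ρL/A = (1.63×10^-8)(2608)/(2.4053e-04) = 0.1767 Ω
V = IR = 351 × 0.1767 = 62.0 V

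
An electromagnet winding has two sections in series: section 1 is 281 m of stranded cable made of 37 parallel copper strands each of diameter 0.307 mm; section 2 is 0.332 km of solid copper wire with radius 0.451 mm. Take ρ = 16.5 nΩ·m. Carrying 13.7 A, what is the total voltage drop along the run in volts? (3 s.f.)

ρ = 16.5 nΩ·m = 1.65×10^-8 Ω·m
Section 1: A_strand = π(1.5350e-04)² = 7.402e-08 m²; R₁ = ρL/(N·A_s) = (1.65×10^-8)(281)/(37×7.402e-08) = 1.693 Ω
Section 2: A = πr² = π(4.5100e-04 m)² = 6.390e-07 m²
R₂ = (1.65×10^-8)(332)/(6.390e-07) = 8.573 Ω
R = R₁ + R₂ = 10.27 Ω
V = IR = 13.7 × 10.27 = 141 V

141 V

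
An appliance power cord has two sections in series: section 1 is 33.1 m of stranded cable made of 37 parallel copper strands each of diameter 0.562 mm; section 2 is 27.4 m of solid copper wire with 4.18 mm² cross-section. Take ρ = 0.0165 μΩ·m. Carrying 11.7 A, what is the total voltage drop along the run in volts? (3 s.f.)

1.96 V

ρ = 0.0165 μΩ·m = 1.65×10^-8 Ω·m
Section 1: A_strand = π(2.8100e-04)² = 2.481e-07 m²; R₁ = ρL/(N·A_s) = (1.65×10^-8)(33.1)/(37×2.481e-07) = 0.0595 Ω
Section 2: A = 4.18 mm² = 4.180e-06 m²
R₂ = (1.65×10^-8)(27.4)/(4.180e-06) = 0.1082 Ω
R = R₁ + R₂ = 0.1677 Ω
V = IR = 11.7 × 0.1677 = 1.96 V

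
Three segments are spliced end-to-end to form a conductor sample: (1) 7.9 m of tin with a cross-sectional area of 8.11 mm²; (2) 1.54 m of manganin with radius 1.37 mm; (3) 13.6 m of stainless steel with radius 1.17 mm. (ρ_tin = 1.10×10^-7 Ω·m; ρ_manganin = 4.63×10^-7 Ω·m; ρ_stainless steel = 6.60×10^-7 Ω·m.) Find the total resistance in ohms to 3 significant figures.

2.32 Ω

Seg 1: A = 8.11 mm² = 8.110e-06 m²
R_1 = (1.10×10^-7)(7.9)/(8.110e-06) = 0.1072 Ω
Seg 2: A = πr² = π(1.3700e-03 m)² = 5.896e-06 m²
R_2 = (4.63×10^-7)(1.54)/(5.896e-06) = 0.1209 Ω
Seg 3: A = πr² = π(1.1700e-03 m)² = 4.301e-06 m²
R_3 = (6.60×10^-7)(13.6)/(4.301e-06) = 2.087 Ω
R_total = R_1 + R_2 + R_3 = 2.32 Ω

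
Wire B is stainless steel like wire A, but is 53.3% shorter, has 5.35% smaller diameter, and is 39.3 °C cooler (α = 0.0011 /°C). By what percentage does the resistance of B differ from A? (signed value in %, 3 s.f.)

R ∝ ρL/d² with ρ ∝ (1+αΔT), so R_B/R_A = (1 − 53.3/100) × (1 − 5.35/100)⁻² × (1 − 0.0011×39.3)
= 0.467 × 1.116 × 0.9568 = 0.4988
(R_B − R_A)/R_A = 0.4988 − 1 = -50.1%

-50.1%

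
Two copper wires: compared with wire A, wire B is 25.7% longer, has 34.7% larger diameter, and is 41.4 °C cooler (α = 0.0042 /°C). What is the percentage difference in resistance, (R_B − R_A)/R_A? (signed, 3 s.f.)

-42.8%

R ∝ ρL/d² with ρ ∝ (1+αΔT), so R_B/R_A = (1 + 25.7/100) × (1 + 34.7/100)⁻² × (1 − 0.0042×41.4)
= 1.257 × 0.5511 × 0.8261 = 0.5723
(R_B − R_A)/R_A = 0.5723 − 1 = -42.8%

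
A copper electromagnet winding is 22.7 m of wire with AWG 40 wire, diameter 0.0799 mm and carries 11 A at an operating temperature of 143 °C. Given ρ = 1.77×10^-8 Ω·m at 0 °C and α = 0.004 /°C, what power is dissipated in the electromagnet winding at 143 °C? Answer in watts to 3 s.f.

15200 W

A = π(0.0799/2 mm)² = π(3.9950e-05 m)² = 5.014e-09 m²
R₍0₎ = ρL/A = (1.77×10^-8)(22.7)/(5.014e-09) = 80.13 Ω
R₍143₎ = R₍0₎(1 + αΔT) = 80.13 × (1 + 0.004×143) = 126 Ω
P = I²R = (11)² × 126 = 15200 W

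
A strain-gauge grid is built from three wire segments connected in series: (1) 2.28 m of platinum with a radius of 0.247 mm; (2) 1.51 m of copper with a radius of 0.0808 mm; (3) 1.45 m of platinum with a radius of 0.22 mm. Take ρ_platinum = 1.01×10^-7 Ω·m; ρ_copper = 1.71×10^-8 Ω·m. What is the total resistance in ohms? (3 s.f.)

Seg 1: A = πr² = π(2.4700e-04 m)² = 1.917e-07 m²
R_1 = (1.01×10^-7)(2.28)/(1.917e-07) = 1.201 Ω
Seg 2: A = πr² = π(8.0800e-05 m)² = 2.051e-08 m²
R_2 = (1.71×10^-8)(1.51)/(2.051e-08) = 1.259 Ω
Seg 3: A = πr² = π(2.2000e-04 m)² = 1.521e-07 m²
R_3 = (1.01×10^-7)(1.45)/(1.521e-07) = 0.9632 Ω
R_total = R_1 + R_2 + R_3 = 3.42 Ω

3.42 Ω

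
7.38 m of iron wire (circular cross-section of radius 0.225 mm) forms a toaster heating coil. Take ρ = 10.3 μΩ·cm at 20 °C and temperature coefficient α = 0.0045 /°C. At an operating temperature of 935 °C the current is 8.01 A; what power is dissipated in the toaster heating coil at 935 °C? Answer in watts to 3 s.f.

ρ = 10.3 μΩ·cm = 1.03×10^-7 Ω·m
A = πr² = π(2.2500e-04 m)² = 1.590e-07 m²
R₍20₎ = ρL/A = (1.03×10^-7)(7.38)/(1.590e-07) = 4.779 Ω
R₍935₎ = R₍20₎(1 + αΔT) = 4.779 × (1 + 0.0045×915) = 24.46 Ω
P = I²R = (8.01)² × 24.46 = 1570 W

1570 W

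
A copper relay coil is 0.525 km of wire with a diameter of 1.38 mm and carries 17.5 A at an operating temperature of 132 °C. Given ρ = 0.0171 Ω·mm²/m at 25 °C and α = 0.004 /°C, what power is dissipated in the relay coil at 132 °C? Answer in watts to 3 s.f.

2620 W

ρ = 0.0171 Ω·mm²/m = 1.71×10^-8 Ω·m
A = π(d/2)² = π(6.9000e-04 m)² = 1.496e-06 m²
R₍25₎ = ρL/A = (1.71×10^-8)(525)/(1.496e-06) = 6.002 Ω
R₍132₎ = R₍25₎(1 + αΔT) = 6.002 × (1 + 0.004×107) = 8.571 Ω
P = I²R = (17.5)² × 8.571 = 2620 W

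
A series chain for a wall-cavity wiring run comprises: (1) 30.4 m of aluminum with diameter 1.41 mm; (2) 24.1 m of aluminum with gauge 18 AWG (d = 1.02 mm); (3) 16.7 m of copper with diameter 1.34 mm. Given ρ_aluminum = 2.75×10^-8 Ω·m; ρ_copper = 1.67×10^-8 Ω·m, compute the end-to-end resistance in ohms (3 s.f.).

Seg 1: A = π(d/2)² = π(7.0500e-04 m)² = 1.561e-06 m²
R_1 = (2.75×10^-8)(30.4)/(1.561e-06) = 0.5354 Ω
Seg 2: A = π(1.02/2 mm)² = π(5.1000e-04 m)² = 8.171e-07 m²
R_2 = (2.75×10^-8)(24.1)/(8.171e-07) = 0.8111 Ω
Seg 3: A = π(d/2)² = π(6.7000e-04 m)² = 1.410e-06 m²
R_3 = (1.67×10^-8)(16.7)/(1.410e-06) = 0.1978 Ω
R_total = R_1 + R_2 + R_3 = 1.54 Ω

1.54 Ω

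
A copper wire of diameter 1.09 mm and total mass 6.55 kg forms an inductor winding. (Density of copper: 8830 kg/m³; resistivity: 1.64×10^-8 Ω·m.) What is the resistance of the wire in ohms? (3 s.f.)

14.0 Ω

A = π(d/2)² = π(5.4500e-04 m)² = 9.3313e-07 m²
L = m/(density·A) = 6.55/(8830×9.3313e-07) = 794.9 m
R = ρL/A = (1.64×10^-8)(794.9)/(9.3313e-07) = 14.0 Ω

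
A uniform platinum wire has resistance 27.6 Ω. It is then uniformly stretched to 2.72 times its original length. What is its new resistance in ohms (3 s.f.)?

Volume constant ⇒ A' = A/k with k = 2.72. R' = ρ(kL)/(A/k) = k²R.
R' = 7.398 × 27.6 = 204 Ω

204 Ω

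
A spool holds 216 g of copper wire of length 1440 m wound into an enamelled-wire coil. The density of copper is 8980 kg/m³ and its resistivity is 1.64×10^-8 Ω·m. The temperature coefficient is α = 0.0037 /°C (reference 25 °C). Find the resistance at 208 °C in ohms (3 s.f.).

2370 Ω

A = m/(density·L) = 0.216/(8980×1440) = 1.6704e-08 m²
R = ρL/A = (1.64×10^-8)(1440)/(1.6704e-08) = 1414 Ω
R(208 °C) = 1414 × (1 + 0.0037×183) = 2370 Ω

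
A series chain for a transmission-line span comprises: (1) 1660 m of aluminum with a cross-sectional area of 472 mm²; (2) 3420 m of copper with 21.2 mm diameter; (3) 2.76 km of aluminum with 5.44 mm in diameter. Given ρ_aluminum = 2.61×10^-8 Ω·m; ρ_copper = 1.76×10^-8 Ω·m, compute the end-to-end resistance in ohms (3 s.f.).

3.36 Ω

Seg 1: A = 472 mm² = 4.720e-04 m²
R_1 = (2.61×10^-8)(1660)/(4.720e-04) = 0.09179 Ω
Seg 2: A = π(d/2)² = π(1.0600e-02 m)² = 3.530e-04 m²
R_2 = (1.76×10^-8)(3420)/(3.530e-04) = 0.1705 Ω
Seg 3: A = π(d/2)² = π(2.7200e-03 m)² = 2.324e-05 m²
R_3 = (2.61×10^-8)(2760)/(2.324e-05) = 3.099 Ω
R_total = R_1 + R_2 + R_3 = 3.36 Ω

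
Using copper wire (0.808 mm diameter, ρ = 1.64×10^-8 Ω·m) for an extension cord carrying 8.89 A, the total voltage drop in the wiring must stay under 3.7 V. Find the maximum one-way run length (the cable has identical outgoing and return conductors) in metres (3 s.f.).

6.51 m

A = π(d/2)² = π(4.0400e-04 m)² = 5.128e-07 m²
L_max = V_max·A/(2·ρI) = (3.7)(5.128e-07)/(2×1.64×10^-8×8.89) = 6.51 m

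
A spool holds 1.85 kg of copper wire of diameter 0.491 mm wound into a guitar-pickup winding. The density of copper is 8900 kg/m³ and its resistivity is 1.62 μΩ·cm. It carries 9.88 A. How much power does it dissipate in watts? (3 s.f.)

ρ = 1.62 μΩ·cm = 1.62×10^-8 Ω·m
A = π(d/2)² = π(2.4550e-04 m)² = 1.8934e-07 m²
L = m/(density·A) = 1.85/(8900×1.8934e-07) = 1098 m
R = ρL/A = (1.62×10^-8)(1098)/(1.8934e-07) = 93.93 Ω
P = I²R = (9.88)² × 93.93 = 9170 W

9170 W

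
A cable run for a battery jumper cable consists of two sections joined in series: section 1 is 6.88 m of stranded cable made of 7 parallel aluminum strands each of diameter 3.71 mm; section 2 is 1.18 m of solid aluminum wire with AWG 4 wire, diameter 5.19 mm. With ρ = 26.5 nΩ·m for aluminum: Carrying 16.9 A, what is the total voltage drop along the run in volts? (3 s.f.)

ρ = 26.5 nΩ·m = 2.65×10^-8 Ω·m
Section 1: A_strand = π(1.8550e-03)² = 1.081e-05 m²; R₁ = ρL/(N·A_s) = (2.65×10^-8)(6.88)/(7×1.081e-05) = 0.002409 Ω
Section 2: A = π(5.19/2 mm)² = π(2.5950e-03 m)² = 2.116e-05 m²
R₂ = (2.65×10^-8)(1.18)/(2.116e-05) = 0.001478 Ω
R = R₁ + R₂ = 0.003887 Ω
V = IR = 16.9 × 0.003887 = 0.0657 V

0.0657 V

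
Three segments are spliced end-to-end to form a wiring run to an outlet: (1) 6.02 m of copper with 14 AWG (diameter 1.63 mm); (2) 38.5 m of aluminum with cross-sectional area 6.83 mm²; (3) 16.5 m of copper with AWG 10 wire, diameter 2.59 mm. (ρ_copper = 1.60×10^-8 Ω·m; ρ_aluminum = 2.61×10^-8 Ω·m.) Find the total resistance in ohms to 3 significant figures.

0.243 Ω

Seg 1: A = π(1.63/2 mm)² = π(8.1500e-04 m)² = 2.087e-06 m²
R_1 = (1.60×10^-8)(6.02)/(2.087e-06) = 0.04616 Ω
Seg 2: A = 6.83 mm² = 6.830e-06 m²
R_2 = (2.61×10^-8)(38.5)/(6.830e-06) = 0.1471 Ω
Seg 3: A = π(2.59/2 mm)² = π(1.2950e-03 m)² = 5.269e-06 m²
R_3 = (1.60×10^-8)(16.5)/(5.269e-06) = 0.05011 Ω
R_total = R_1 + R_2 + R_3 = 0.243 Ω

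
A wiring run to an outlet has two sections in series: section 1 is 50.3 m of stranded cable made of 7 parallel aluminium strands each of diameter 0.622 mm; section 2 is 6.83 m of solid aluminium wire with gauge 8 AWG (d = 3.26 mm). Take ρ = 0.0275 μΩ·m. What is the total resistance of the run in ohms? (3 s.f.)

0.673 Ω

ρ = 0.0275 μΩ·m = 2.75×10^-8 Ω·m
Section 1: A_strand = π(3.1100e-04)² = 3.039e-07 m²; R₁ = ρL/(N·A_s) = (2.75×10^-8)(50.3)/(7×3.039e-07) = 0.6503 Ω
Section 2: A = π(3.26/2 mm)² = π(1.6300e-03 m)² = 8.347e-06 m²
R₂ = (2.75×10^-8)(6.83)/(8.347e-06) = 0.0225 Ω
R = R₁ + R₂ = 0.673 Ω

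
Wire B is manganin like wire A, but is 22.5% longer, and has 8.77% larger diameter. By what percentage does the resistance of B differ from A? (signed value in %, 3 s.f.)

3.54%

R ∝ L/d², so R_B/R_A = (1 + 22.5/100) × (1 + 8.77/100)⁻²
= 1.225 × 0.8452 = 1.035
(R_B − R_A)/R_A = 1.035 − 1 = 3.54%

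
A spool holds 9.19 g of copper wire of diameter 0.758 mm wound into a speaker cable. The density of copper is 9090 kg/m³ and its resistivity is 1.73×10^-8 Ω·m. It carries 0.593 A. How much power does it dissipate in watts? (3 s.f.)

0.0302 W

A = π(d/2)² = π(3.7900e-04 m)² = 4.5126e-07 m²
L = m/(density·A) = 0.00919/(9090×4.5126e-07) = 2.24 m
R = ρL/A = (1.73×10^-8)(2.24)/(4.5126e-07) = 0.08589 Ω
P = I²R = (0.593)² × 0.08589 = 0.0302 W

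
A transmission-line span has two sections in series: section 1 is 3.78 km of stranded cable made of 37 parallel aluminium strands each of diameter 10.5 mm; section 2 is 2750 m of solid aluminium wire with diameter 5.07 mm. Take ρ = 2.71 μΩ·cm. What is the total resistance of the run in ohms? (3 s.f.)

3.72 Ω

ρ = 2.71 μΩ·cm = 2.71×10^-8 Ω·m
Section 1: A_strand = π(5.2500e-03)² = 8.659e-05 m²; R₁ = ρL/(N·A_s) = (2.71×10^-8)(3780)/(37×8.659e-05) = 0.03197 Ω
Section 2: A = π(d/2)² = π(2.5350e-03 m)² = 2.019e-05 m²
R₂ = (2.71×10^-8)(2750)/(2.019e-05) = 3.691 Ω
R = R₁ + R₂ = 3.72 Ω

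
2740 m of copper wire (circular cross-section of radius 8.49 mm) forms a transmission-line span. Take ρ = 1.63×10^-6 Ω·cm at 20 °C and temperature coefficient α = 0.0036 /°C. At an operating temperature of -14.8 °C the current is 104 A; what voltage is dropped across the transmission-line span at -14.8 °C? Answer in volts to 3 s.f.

17.9 V

ρ = 1.63×10^-6 Ω·cm = 1.63×10^-8 Ω·m
A = πr² = π(8.4900e-03 m)² = 2.264e-04 m²
R₍20₎ = ρL/A = (1.63×10^-8)(2740)/(2.264e-04) = 0.1972 Ω
R₍-14.8₎ = R₍20₎(1 + αΔT) = 0.1972 × (1 + 0.0036×-34.8) = 0.1725 Ω
V = IR = 104 × 0.1725 = 17.9 V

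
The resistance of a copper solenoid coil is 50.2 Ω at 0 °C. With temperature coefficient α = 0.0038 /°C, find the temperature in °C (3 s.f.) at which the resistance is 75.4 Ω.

132 °C

R = R₀(1 + α(T − T₀)) ⇒ T = T₀ + (R/R₀ − 1)/α
T = 0 + (75.4/50.2 − 1)/0.0038 = 0 + (0.502)/0.0038 = 132 °C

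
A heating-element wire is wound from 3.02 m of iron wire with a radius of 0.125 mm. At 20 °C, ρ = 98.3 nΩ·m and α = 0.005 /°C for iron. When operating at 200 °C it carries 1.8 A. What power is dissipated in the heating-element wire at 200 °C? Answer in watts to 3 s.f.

ρ = 98.3 nΩ·m = 9.83×10^-8 Ω·m
A = πr² = π(1.2500e-04 m)² = 4.909e-08 m²
R₍20₎ = ρL/A = (9.83×10^-8)(3.02)/(4.909e-08) = 6.048 Ω
R₍200₎ = R₍20₎(1 + αΔT) = 6.048 × (1 + 0.005×180) = 11.49 Ω
P = I²R = (1.8)² × 11.49 = 37.2 W

37.2 W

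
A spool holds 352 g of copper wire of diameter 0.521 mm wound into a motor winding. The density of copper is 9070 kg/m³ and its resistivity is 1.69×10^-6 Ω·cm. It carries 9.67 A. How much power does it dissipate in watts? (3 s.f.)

1350 W

ρ = 1.69×10^-6 Ω·cm = 1.69×10^-8 Ω·m
A = π(d/2)² = π(2.6050e-04 m)² = 2.1319e-07 m²
L = m/(density·A) = 0.352/(9070×2.1319e-07) = 182 m
R = ρL/A = (1.69×10^-8)(182)/(2.1319e-07) = 14.43 Ω
P = I²R = (9.67)² × 14.43 = 1350 W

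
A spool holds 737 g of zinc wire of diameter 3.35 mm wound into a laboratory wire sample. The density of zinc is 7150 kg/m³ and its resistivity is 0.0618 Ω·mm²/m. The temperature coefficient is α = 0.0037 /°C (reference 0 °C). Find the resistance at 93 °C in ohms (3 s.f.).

ρ = 0.0618 Ω·mm²/m = 6.18×10^-8 Ω·m
A = π(d/2)² = π(1.6750e-03 m)² = 8.8141e-06 m²
L = m/(density·A) = 0.737/(7150×8.8141e-06) = 11.69 m
R = ρL/A = (6.18×10^-8)(11.69)/(8.8141e-06) = 0.082 Ω
R(93 °C) = 0.082 × (1 + 0.0037×93) = 0.110 Ω

0.110 Ω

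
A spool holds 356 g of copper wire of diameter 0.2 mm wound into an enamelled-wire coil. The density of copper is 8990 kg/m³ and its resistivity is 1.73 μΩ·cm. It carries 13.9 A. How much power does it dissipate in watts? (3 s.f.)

1.34×10^5 W

ρ = 1.73 μΩ·cm = 1.73×10^-8 Ω·m
A = π(d/2)² = π(1.0000e-04 m)² = 3.1416e-08 m²
L = m/(density·A) = 0.356/(8990×3.1416e-08) = 1260 m
R = ρL/A = (1.73×10^-8)(1260)/(3.1416e-08) = 694.1 Ω
P = I²R = (13.9)² × 694.1 = 1.34×10^5 W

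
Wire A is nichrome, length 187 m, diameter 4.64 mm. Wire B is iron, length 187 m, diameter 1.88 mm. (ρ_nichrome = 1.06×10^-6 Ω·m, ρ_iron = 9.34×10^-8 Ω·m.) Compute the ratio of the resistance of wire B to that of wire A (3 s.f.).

0.537

R ∝ ρL/d², so R_B/R_A = (ρ_B/ρ_A) × (d_A/d_B)²
= (9.34×10^-8/1.06×10^-6) × (4.64/1.88)² = 0.537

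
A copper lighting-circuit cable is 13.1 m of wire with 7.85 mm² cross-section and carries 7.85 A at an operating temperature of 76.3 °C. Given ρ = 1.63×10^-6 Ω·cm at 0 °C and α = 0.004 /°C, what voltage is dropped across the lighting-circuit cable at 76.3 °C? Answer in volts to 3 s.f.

ρ = 1.63×10^-6 Ω·cm = 1.63×10^-8 Ω·m
A = 7.85 mm² = 7.850e-06 m²
R₍0₎ = ρL/A = (1.63×10^-8)(13.1)/(7.850e-06) = 0.0272 Ω
R₍76.3₎ = R₍0₎(1 + αΔT) = 0.0272 × (1 + 0.004×76.3) = 0.0355 Ω
V = IR = 7.85 × 0.0355 = 0.279 V

0.279 V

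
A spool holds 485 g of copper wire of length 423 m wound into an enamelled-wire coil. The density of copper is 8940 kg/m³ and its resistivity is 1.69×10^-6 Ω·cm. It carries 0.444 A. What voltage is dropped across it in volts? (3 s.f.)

ρ = 1.69×10^-6 Ω·cm = 1.69×10^-8 Ω·m
A = m/(density·L) = 0.485/(8940×423) = 1.2825e-07 m²
R = ρL/A = (1.69×10^-8)(423)/(1.2825e-07) = 55.74 Ω
V = IR = 0.444 × 55.74 = 24.7 V

24.7 V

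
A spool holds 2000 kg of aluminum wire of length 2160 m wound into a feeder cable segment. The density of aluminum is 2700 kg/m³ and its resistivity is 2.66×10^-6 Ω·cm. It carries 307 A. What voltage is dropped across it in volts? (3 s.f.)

ρ = 2.66×10^-6 Ω·cm = 2.66×10^-8 Ω·m
A = m/(density·L) = 2000/(2700×2160) = 3.4294e-04 m²
R = ρL/A = (2.66×10^-8)(2160)/(3.4294e-04) = 0.1675 Ω
V = IR = 307 × 0.1675 = 51.4 V

51.4 V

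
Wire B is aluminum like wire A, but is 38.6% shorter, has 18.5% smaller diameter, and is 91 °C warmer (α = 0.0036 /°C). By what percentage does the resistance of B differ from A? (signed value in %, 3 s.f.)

R ∝ ρL/d² with ρ ∝ (1+αΔT), so R_B/R_A = (1 − 38.6/100) × (1 − 18.5/100)⁻² × (1 + 0.0036×91)
= 0.614 × 1.506 × 1.328 = 1.227
(R_B − R_A)/R_A = 1.227 − 1 = 22.7%

22.7%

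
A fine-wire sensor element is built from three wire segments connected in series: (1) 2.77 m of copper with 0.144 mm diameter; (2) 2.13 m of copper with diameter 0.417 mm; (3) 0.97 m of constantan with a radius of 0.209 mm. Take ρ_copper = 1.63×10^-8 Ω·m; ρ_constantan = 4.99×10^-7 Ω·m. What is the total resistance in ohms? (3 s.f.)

6.55 Ω

Seg 1: A = π(d/2)² = π(7.2000e-05 m)² = 1.629e-08 m²
R_1 = (1.63×10^-8)(2.77)/(1.629e-08) = 2.772 Ω
Seg 2: A = π(d/2)² = π(2.0850e-04 m)² = 1.366e-07 m²
R_2 = (1.63×10^-8)(2.13)/(1.366e-07) = 0.2542 Ω
Seg 3: A = πr² = π(2.0900e-04 m)² = 1.372e-07 m²
R_3 = (4.99×10^-7)(0.97)/(1.372e-07) = 3.527 Ω
R_total = R_1 + R_2 + R_3 = 6.55 Ω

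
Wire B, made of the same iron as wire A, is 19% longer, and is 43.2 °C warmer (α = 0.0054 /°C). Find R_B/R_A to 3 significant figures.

R ∝ ρL/d² with ρ ∝ (1+αΔT), so R_B/R_A = (1 + 19/100) × (1 + 0.0054×43.2)
= 1.19 × 1.233 = 1.47

1.47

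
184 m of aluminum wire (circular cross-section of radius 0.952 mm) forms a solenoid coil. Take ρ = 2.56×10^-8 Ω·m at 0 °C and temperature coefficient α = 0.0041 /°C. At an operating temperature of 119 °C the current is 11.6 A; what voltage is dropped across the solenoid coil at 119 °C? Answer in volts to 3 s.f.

28.6 V

A = πr² = π(9.5200e-04 m)² = 2.847e-06 m²
R₍0₎ = ρL/A = (2.56×10^-8)(184)/(2.847e-06) = 1.654 Ω
R₍119₎ = R₍0₎(1 + αΔT) = 1.654 × (1 + 0.0041×119) = 2.462 Ω
V = IR = 11.6 × 2.462 = 28.6 V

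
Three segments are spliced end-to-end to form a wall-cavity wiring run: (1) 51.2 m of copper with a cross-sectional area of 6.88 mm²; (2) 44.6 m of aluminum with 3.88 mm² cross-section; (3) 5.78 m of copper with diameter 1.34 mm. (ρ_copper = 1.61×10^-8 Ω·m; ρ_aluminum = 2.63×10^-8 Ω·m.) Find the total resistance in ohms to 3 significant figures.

0.488 Ω

Seg 1: A = 6.88 mm² = 6.880e-06 m²
R_1 = (1.61×10^-8)(51.2)/(6.880e-06) = 0.1198 Ω
Seg 2: A = 3.88 mm² = 3.880e-06 m²
R_2 = (2.63×10^-8)(44.6)/(3.880e-06) = 0.3023 Ω
Seg 3: A = π(d/2)² = π(6.7000e-04 m)² = 1.410e-06 m²
R_3 = (1.61×10^-8)(5.78)/(1.410e-06) = 0.06599 Ω
R_total = R_1 + R_2 + R_3 = 0.488 Ω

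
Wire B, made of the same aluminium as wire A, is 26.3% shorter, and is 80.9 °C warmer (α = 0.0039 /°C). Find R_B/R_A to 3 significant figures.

0.970

R ∝ ρL/d² with ρ ∝ (1+αΔT), so R_B/R_A = (1 − 26.3/100) × (1 + 0.0039×80.9)
= 0.737 × 1.315 = 0.970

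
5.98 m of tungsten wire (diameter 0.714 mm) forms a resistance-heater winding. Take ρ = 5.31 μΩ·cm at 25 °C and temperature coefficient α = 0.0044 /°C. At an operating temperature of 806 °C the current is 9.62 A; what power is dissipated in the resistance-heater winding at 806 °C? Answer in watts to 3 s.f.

326 W

ρ = 5.31 μΩ·cm = 5.31×10^-8 Ω·m
A = π(d/2)² = π(3.5700e-04 m)² = 4.004e-07 m²
R₍25₎ = ρL/A = (5.31×10^-8)(5.98)/(4.004e-07) = 0.7931 Ω
R₍806₎ = R₍25₎(1 + αΔT) = 0.7931 × (1 + 0.0044×781) = 3.518 Ω
P = I²R = (9.62)² × 3.518 = 326 W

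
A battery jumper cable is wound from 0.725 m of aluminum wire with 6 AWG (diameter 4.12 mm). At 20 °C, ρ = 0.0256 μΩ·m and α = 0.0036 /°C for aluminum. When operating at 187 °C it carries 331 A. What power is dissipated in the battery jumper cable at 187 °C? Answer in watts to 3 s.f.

ρ = 0.0256 μΩ·m = 2.56×10^-8 Ω·m
A = π(4.12/2 mm)² = π(2.0600e-03 m)² = 1.333e-05 m²
R₍20₎ = ρL/A = (2.56×10^-8)(0.725)/(1.333e-05) = 0.001392 Ω
R₍187₎ = R₍20₎(1 + αΔT) = 0.001392 × (1 + 0.0036×167) = 0.002229 Ω
P = I²R = (331)² × 0.002229 = 244 W

244 W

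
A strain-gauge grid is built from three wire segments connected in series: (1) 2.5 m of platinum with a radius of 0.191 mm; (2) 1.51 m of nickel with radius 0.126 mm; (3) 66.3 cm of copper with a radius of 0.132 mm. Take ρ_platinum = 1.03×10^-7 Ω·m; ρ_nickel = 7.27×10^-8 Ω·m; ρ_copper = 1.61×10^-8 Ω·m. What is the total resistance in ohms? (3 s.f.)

4.64 Ω

Seg 1: A = πr² = π(1.9100e-04 m)² = 1.146e-07 m²
R_1 = (1.03×10^-7)(2.5)/(1.146e-07) = 2.247 Ω
Seg 2: A = πr² = π(1.2600e-04 m)² = 4.988e-08 m²
R_2 = (7.27×10^-8)(1.51)/(4.988e-08) = 2.201 Ω
Seg 3: A = πr² = π(1.3200e-04 m)² = 5.474e-08 m²
R_3 = (1.61×10^-8)(0.663)/(5.474e-08) = 0.195 Ω
R_total = R_1 + R_2 + R_3 = 4.64 Ω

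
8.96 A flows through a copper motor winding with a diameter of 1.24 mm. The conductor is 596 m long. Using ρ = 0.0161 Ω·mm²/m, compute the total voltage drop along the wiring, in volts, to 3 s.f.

ρ = 0.0161 Ω·mm²/m = 1.61×10^-8 Ω·m
A = π(d/2)² = π(6.2000e-04 m)² = 1.208e-06 m²
R = ρL/A = (1.61×10^-8)(596)/(1.208e-06) = 7.946 Ω
V = IR = 8.96 × 7.946 = 71.2 V

71.2 V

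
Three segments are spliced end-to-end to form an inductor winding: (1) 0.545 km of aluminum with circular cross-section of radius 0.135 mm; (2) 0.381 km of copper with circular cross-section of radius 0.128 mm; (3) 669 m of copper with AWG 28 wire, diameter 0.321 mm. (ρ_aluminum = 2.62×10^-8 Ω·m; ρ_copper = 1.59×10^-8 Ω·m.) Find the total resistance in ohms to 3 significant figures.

499 Ω

Seg 1: A = πr² = π(1.3500e-04 m)² = 5.726e-08 m²
R_1 = (2.62×10^-8)(545)/(5.726e-08) = 249.4 Ω
Seg 2: A = πr² = π(1.2800e-04 m)² = 5.147e-08 m²
R_2 = (1.59×10^-8)(381)/(5.147e-08) = 117.7 Ω
Seg 3: A = π(0.321/2 mm)² = π(1.6050e-04 m)² = 8.093e-08 m²
R_3 = (1.59×10^-8)(669)/(8.093e-08) = 131.4 Ω
R_total = R_1 + R_2 + R_3 = 499 Ω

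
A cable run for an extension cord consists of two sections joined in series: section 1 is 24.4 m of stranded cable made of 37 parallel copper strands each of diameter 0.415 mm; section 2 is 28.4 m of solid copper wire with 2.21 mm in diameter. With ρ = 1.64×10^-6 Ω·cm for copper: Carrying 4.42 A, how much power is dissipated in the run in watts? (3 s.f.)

ρ = 1.64×10^-6 Ω·cm = 1.64×10^-8 Ω·m
Section 1: A_strand = π(2.0750e-04)² = 1.353e-07 m²; R₁ = ρL/(N·A_s) = (1.64×10^-8)(24.4)/(37×1.353e-07) = 0.07996 Ω
Section 2: A = π(d/2)² = π(1.1050e-03 m)² = 3.836e-06 m²
R₂ = (1.64×10^-8)(28.4)/(3.836e-06) = 0.1214 Ω
R = R₁ + R₂ = 0.2014 Ω
P = I²R = (4.42)² × 0.2014 = 3.93 W

3.93 W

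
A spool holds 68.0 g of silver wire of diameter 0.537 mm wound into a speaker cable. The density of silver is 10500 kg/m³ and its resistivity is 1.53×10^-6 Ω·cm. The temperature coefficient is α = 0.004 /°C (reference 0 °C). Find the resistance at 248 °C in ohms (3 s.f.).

3.85 Ω

ρ = 1.53×10^-6 Ω·cm = 1.53×10^-8 Ω·m
A = π(d/2)² = π(2.6850e-04 m)² = 2.2648e-07 m²
L = m/(density·A) = 0.068/(10500×2.2648e-07) = 28.59 m
R = ρL/A = (1.53×10^-8)(28.59)/(2.2648e-07) = 1.932 Ω
R(248 °C) = 1.932 × (1 + 0.004×248) = 3.85 Ω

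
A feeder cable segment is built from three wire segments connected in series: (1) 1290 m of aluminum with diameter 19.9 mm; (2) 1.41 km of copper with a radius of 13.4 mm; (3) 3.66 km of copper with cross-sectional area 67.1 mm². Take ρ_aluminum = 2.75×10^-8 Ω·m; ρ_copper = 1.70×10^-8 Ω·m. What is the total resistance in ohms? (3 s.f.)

Seg 1: A = π(d/2)² = π(9.9500e-03 m)² = 3.110e-04 m²
R_1 = (2.75×10^-8)(1290)/(3.110e-04) = 0.1141 Ω
Seg 2: A = πr² = π(1.3400e-02 m)² = 5.641e-04 m²
R_2 = (1.70×10^-8)(1410)/(5.641e-04) = 0.04249 Ω
Seg 3: A = 67.1 mm² = 6.710e-05 m²
R_3 = (1.70×10^-8)(3660)/(6.710e-05) = 0.9273 Ω
R_total = R_1 + R_2 + R_3 = 1.08 Ω

1.08 Ω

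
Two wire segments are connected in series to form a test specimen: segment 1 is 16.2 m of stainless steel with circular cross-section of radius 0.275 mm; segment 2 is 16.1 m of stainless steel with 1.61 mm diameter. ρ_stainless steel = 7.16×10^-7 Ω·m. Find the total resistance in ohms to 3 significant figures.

54.5 Ω

Segment 1: A = πr² = π(2.7500e-04 m)² = 2.376e-07 m²
R₁ = ρL/A = (7.16×10^-7)(16.2)/(2.376e-07) = 48.82 Ω
Segment 2: A = π(d/2)² = π(8.0500e-04 m)² = 2.036e-06 m²
R₂ = (7.16×10^-7)(16.1)/(2.036e-06) = 5.662 Ω
R = R₁ + R₂ = 54.5 Ω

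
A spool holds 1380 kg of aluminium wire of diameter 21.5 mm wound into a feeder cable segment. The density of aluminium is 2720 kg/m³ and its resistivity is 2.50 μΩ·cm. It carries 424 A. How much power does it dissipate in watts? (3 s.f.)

ρ = 2.50 μΩ·cm = 2.50×10^-8 Ω·m
A = π(d/2)² = π(1.0750e-02 m)² = 3.6305e-04 m²
L = m/(density·A) = 1380/(2720×3.6305e-04) = 1397 m
R = ρL/A = (2.50×10^-8)(1397)/(3.6305e-04) = 0.09623 Ω
P = I²R = (424)² × 0.09623 = 17300 W

17300 W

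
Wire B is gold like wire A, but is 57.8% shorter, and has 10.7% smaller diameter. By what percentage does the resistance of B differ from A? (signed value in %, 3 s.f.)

R ∝ L/d², so R_B/R_A = (1 − 57.8/100) × (1 − 10.7/100)⁻²
= 0.422 × 1.254 = 0.5292
(R_B − R_A)/R_A = 0.5292 − 1 = -47.1%

-47.1%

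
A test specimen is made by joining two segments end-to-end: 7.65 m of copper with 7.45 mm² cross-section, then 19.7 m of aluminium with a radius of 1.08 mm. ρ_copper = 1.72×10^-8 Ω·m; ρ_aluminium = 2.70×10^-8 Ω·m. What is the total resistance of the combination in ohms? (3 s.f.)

Segment 1: A = 7.45 mm² = 7.450e-06 m²
R₁ = ρL/A = (1.72×10^-8)(7.65)/(7.450e-06) = 0.01766 Ω
Segment 2: A = πr² = π(1.0800e-03 m)² = 3.664e-06 m²
R₂ = (2.70×10^-8)(19.7)/(3.664e-06) = 0.1452 Ω
R = R₁ + R₂ = 0.163 Ω

0.163 Ω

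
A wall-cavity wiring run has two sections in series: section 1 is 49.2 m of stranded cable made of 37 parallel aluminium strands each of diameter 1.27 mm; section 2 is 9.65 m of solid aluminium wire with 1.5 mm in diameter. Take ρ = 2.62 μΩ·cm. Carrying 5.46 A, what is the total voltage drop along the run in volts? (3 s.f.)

0.931 V

ρ = 2.62 μΩ·cm = 2.62×10^-8 Ω·m
Section 1: A_strand = π(6.3500e-04)² = 1.267e-06 m²; R₁ = ρL/(N·A_s) = (2.62×10^-8)(49.2)/(37×1.267e-06) = 0.0275 Ω
Section 2: A = π(d/2)² = π(7.5000e-04 m)² = 1.767e-06 m²
R₂ = (2.62×10^-8)(9.65)/(1.767e-06) = 0.1431 Ω
R = R₁ + R₂ = 0.1706 Ω
V = IR = 5.46 × 0.1706 = 0.931 V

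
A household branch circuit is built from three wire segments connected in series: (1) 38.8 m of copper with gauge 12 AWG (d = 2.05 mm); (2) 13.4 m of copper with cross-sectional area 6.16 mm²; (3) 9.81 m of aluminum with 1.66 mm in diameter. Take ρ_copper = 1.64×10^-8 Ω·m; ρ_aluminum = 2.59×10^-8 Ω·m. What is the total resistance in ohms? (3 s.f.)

0.346 Ω

Seg 1: A = π(2.05/2 mm)² = π(1.0250e-03 m)² = 3.301e-06 m²
R_1 = (1.64×10^-8)(38.8)/(3.301e-06) = 0.1928 Ω
Seg 2: A = 6.16 mm² = 6.160e-06 m²
R_2 = (1.64×10^-8)(13.4)/(6.160e-06) = 0.03568 Ω
Seg 3: A = π(d/2)² = π(8.3000e-04 m)² = 2.164e-06 m²
R_3 = (2.59×10^-8)(9.81)/(2.164e-06) = 0.1174 Ω
R_total = R_1 + R_2 + R_3 = 0.346 Ω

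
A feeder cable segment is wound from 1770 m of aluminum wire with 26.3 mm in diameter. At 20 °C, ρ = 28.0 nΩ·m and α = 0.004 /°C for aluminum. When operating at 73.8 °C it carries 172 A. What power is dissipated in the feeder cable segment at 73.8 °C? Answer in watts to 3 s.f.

ρ = 28.0 nΩ·m = 2.80×10^-8 Ω·m
A = π(d/2)² = π(1.3150e-02 m)² = 5.433e-04 m²
R₍20₎ = ρL/A = (2.80×10^-8)(1770)/(5.433e-04) = 0.09123 Ω
R₍73.8₎ = R₍20₎(1 + αΔT) = 0.09123 × (1 + 0.004×53.8) = 0.1109 Ω
P = I²R = (172)² × 0.1109 = 3280 W

3280 W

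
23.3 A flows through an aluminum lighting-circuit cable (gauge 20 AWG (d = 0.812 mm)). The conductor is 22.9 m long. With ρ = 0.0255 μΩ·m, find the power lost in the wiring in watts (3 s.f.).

612 W

ρ = 0.0255 μΩ·m = 2.55×10^-8 Ω·m
A = π(0.812/2 mm)² = π(4.0600e-04 m)² = 5.178e-07 m²
R = ρL/A = (2.55×10^-8)(22.9)/(5.178e-07) = 1.128 Ω
P = I²R = (23.3)² × 1.128 = 612 W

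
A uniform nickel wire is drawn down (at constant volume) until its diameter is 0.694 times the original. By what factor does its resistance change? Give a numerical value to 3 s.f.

4.31

Volume constant ⇒ L' = L/r² with r = 0.694. R' = ρL'/A' = ρ(L/r²)/(πr²d₀²/4) = R/r⁴.
Factor = 4.31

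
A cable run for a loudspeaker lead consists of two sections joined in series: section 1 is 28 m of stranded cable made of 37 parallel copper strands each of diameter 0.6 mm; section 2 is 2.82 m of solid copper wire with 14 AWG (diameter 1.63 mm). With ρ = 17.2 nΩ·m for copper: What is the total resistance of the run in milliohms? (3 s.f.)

ρ = 17.2 nΩ·m = 1.72×10^-8 Ω·m
Section 1: A_strand = π(3.0000e-04)² = 2.827e-07 m²; R₁ = ρL/(N·A_s) = (1.72×10^-8)(28)/(37×2.827e-07) = 0.04604 Ω
Section 2: A = π(1.63/2 mm)² = π(8.1500e-04 m)² = 2.087e-06 m²
R₂ = (1.72×10^-8)(2.82)/(2.087e-06) = 0.02324 Ω
R = R₁ + R₂ = 69.3 mΩ

69.3 mΩ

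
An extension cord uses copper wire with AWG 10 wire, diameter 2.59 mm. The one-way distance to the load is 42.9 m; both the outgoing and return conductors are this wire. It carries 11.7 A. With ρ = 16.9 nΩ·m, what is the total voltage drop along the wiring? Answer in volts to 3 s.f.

ρ = 16.9 nΩ·m = 1.69×10^-8 Ω·m
A = π(2.59/2 mm)² = π(1.2950e-03 m)² = 5.269e-06 m²
Total conductor length (both ways) L = 2 × 42.9 = 85.8 m
R = ρL/A = (1.69×10^-8)(85.8)/(5.269e-06) = 0.2752 Ω
V = IR = 11.7 × 0.2752 = 3.22 V

3.22 V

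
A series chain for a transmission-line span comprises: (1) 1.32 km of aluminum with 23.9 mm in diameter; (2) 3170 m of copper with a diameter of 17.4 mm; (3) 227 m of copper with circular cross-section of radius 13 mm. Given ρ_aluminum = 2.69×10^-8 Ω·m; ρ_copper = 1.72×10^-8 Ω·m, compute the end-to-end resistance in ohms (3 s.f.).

0.316 Ω

Seg 1: A = π(d/2)² = π(1.1950e-02 m)² = 4.486e-04 m²
R_1 = (2.69×10^-8)(1320)/(4.486e-04) = 0.07915 Ω
Seg 2: A = π(d/2)² = π(8.7000e-03 m)² = 2.378e-04 m²
R_2 = (1.72×10^-8)(3170)/(2.378e-04) = 0.2293 Ω
Seg 3: A = πr² = π(1.3000e-02 m)² = 5.309e-04 m²
R_3 = (1.72×10^-8)(227)/(5.309e-04) = 0.007354 Ω
R_total = R_1 + R_2 + R_3 = 0.316 Ω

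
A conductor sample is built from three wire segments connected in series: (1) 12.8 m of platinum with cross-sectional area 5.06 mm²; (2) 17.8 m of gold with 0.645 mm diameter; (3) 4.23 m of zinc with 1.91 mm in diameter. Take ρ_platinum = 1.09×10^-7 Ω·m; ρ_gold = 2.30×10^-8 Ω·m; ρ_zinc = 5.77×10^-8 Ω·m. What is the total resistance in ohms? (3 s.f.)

1.61 Ω

Seg 1: A = 5.06 mm² = 5.060e-06 m²
R_1 = (1.09×10^-7)(12.8)/(5.060e-06) = 0.2757 Ω
Seg 2: A = π(d/2)² = π(3.2250e-04 m)² = 3.267e-07 m²
R_2 = (2.30×10^-8)(17.8)/(3.267e-07) = 1.253 Ω
Seg 3: A = π(d/2)² = π(9.5500e-04 m)² = 2.865e-06 m²
R_3 = (5.77×10^-8)(4.23)/(2.865e-06) = 0.08518 Ω
R_total = R_1 + R_2 + R_3 = 1.61 Ω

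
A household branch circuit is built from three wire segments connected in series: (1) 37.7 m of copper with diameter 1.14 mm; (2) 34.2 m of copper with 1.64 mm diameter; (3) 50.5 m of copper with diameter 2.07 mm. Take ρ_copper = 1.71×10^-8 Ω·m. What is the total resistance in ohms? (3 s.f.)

1.17 Ω

Seg 1: A = π(d/2)² = π(5.7000e-04 m)² = 1.021e-06 m²
R_1 = (1.71×10^-8)(37.7)/(1.021e-06) = 0.6316 Ω
Seg 2: A = π(d/2)² = π(8.2000e-04 m)² = 2.112e-06 m²
R_2 = (1.71×10^-8)(34.2)/(2.112e-06) = 0.2769 Ω
Seg 3: A = π(d/2)² = π(1.0350e-03 m)² = 3.365e-06 m²
R_3 = (1.71×10^-8)(50.5)/(3.365e-06) = 0.2566 Ω
R_total = R_1 + R_2 + R_3 = 1.17 Ω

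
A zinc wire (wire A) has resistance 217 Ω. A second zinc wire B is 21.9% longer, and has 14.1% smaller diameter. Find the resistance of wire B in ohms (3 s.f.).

358 Ω

R ∝ L/d², so R_B/R_A = (1 + 21.9/100) × (1 − 14.1/100)⁻²
= 1.219 × 1.355 = 1.652
R_B = 1.652 × 217 = 358 Ω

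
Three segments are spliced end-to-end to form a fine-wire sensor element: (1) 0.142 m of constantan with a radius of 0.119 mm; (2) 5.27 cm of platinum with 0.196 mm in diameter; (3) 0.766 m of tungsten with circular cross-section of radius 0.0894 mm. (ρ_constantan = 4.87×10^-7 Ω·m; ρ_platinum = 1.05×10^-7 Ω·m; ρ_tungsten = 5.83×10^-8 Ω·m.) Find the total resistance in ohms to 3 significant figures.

Seg 1: A = πr² = π(1.1900e-04 m)² = 4.449e-08 m²
R_1 = (4.87×10^-7)(0.142)/(4.449e-08) = 1.554 Ω
Seg 2: A = π(d/2)² = π(9.8000e-05 m)² = 3.017e-08 m²
R_2 = (1.05×10^-7)(0.0527)/(3.017e-08) = 0.1834 Ω
Seg 3: A = πr² = π(8.9400e-05 m)² = 2.511e-08 m²
R_3 = (5.83×10^-8)(0.766)/(2.511e-08) = 1.779 Ω
R_total = R_1 + R_2 + R_3 = 3.52 Ω

3.52 Ω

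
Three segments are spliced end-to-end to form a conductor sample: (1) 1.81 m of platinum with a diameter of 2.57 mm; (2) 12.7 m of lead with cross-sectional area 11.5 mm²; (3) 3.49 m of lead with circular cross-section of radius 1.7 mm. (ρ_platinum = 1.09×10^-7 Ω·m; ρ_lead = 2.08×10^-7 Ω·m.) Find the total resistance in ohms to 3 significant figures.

0.348 Ω

Seg 1: A = π(d/2)² = π(1.2850e-03 m)² = 5.187e-06 m²
R_1 = (1.09×10^-7)(1.81)/(5.187e-06) = 0.03803 Ω
Seg 2: A = 11.5 mm² = 1.150e-05 m²
R_2 = (2.08×10^-7)(12.7)/(1.150e-05) = 0.2297 Ω
Seg 3: A = πr² = π(1.7000e-03 m)² = 9.079e-06 m²
R_3 = (2.08×10^-7)(3.49)/(9.079e-06) = 0.07995 Ω
R_total = R_1 + R_2 + R_3 = 0.348 Ω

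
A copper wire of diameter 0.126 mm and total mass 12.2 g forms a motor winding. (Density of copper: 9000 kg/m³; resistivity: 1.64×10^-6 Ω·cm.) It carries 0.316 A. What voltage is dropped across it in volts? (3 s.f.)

ρ = 1.64×10^-6 Ω·cm = 1.64×10^-8 Ω·m
A = π(d/2)² = π(6.3000e-05 m)² = 1.2469e-08 m²
L = m/(density·A) = 0.0122/(9000×1.2469e-08) = 108.7 m
R = ρL/A = (1.64×10^-8)(108.7)/(1.2469e-08) = 143 Ω
V = IR = 0.316 × 143 = 45.2 V

45.2 V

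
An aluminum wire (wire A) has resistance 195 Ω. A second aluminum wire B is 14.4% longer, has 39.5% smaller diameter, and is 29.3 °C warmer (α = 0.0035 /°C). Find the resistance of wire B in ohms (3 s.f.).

R ∝ ρL/d² with ρ ∝ (1+αΔT), so R_B/R_A = (1 + 14.4/100) × (1 − 39.5/100)⁻² × (1 + 0.0035×29.3)
= 1.144 × 2.732 × 1.103 = 3.446
R_B = 3.446 × 195 = 672 Ω

672 Ω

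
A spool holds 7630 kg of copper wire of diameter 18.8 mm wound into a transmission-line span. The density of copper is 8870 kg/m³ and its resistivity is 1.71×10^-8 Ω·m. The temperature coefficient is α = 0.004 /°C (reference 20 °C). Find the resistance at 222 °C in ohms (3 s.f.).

A = π(d/2)² = π(9.4000e-03 m)² = 2.7759e-04 m²
L = m/(density·A) = 7630/(8870×2.7759e-04) = 3099 m
R = ρL/A = (1.71×10^-8)(3099)/(2.7759e-04) = 0.1909 Ω
R(222 °C) = 0.1909 × (1 + 0.004×202) = 0.345 Ω

0.345 Ω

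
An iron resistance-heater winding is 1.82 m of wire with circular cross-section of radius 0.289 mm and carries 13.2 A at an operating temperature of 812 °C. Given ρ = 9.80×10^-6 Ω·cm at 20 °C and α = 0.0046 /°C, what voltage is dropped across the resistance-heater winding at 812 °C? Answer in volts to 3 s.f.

ρ = 9.80×10^-6 Ω·cm = 9.80×10^-8 Ω·m
A = πr² = π(2.8900e-04 m)² = 2.624e-07 m²
R₍20₎ = ρL/A = (9.80×10^-8)(1.82)/(2.624e-07) = 0.6798 Ω
R₍812₎ = R₍20₎(1 + αΔT) = 0.6798 × (1 + 0.0046×792) = 3.156 Ω
V = IR = 13.2 × 3.156 = 41.7 V

41.7 V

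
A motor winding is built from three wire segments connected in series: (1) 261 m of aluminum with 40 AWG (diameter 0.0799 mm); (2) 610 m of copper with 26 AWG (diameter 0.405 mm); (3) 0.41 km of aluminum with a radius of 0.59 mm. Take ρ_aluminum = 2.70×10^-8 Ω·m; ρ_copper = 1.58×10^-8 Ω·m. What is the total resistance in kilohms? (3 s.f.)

1.49 kΩ

Seg 1: A = π(0.0799/2 mm)² = π(3.9950e-05 m)² = 5.014e-09 m²
R_1 = (2.70×10^-8)(261)/(5.014e-09) = 1405 Ω
Seg 2: A = π(0.405/2 mm)² = π(2.0250e-04 m)² = 1.288e-07 m²
R_2 = (1.58×10^-8)(610)/(1.288e-07) = 74.81 Ω
Seg 3: A = πr² = π(5.9000e-04 m)² = 1.094e-06 m²
R_3 = (2.70×10^-8)(410)/(1.094e-06) = 10.12 Ω
R_total = R_1 + R_2 + R_3 = 1.49 kΩ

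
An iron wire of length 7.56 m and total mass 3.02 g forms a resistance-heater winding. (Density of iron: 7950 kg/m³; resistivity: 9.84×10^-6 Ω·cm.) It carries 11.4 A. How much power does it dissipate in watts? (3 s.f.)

1920 W

ρ = 9.84×10^-6 Ω·cm = 9.84×10^-8 Ω·m
A = m/(density·L) = 0.00302/(7950×7.56) = 5.0248e-08 m²
R = ρL/A = (9.84×10^-8)(7.56)/(5.0248e-08) = 14.8 Ω
P = I²R = (11.4)² × 14.8 = 1920 W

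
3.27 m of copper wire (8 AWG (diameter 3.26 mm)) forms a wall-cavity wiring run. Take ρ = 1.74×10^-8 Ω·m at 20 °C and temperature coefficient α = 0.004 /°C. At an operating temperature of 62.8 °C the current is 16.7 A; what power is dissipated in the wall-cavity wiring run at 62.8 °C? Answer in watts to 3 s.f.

A = π(3.26/2 mm)² = π(1.6300e-03 m)² = 8.347e-06 m²
R₍20₎ = ρL/A = (1.74×10^-8)(3.27)/(8.347e-06) = 0.006817 Ω
R₍62.8₎ = R₍20₎(1 + αΔT) = 0.006817 × (1 + 0.004×42.8) = 0.007984 Ω
P = I²R = (16.7)² × 0.007984 = 2.23 W

2.23 W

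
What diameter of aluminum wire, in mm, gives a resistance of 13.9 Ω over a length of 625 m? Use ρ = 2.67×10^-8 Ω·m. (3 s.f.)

A = ρL/R = (2.67×10^-8)(625)/(13.9) = 1.201e-06 m²
d = 2√(A/π) = 1.236e-03 m = 1.24 mm

1.24 mm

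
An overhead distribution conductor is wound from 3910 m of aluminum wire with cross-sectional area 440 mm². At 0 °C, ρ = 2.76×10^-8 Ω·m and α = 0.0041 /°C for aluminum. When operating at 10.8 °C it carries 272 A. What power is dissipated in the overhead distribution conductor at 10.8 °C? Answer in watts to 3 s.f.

18900 W

A = 440 mm² = 4.400e-04 m²
R₍0₎ = ρL/A = (2.76×10^-8)(3910)/(4.400e-04) = 0.2453 Ω
R₍10.8₎ = R₍0₎(1 + αΔT) = 0.2453 × (1 + 0.0041×10.8) = 0.2561 Ω
P = I²R = (272)² × 0.2561 = 18900 W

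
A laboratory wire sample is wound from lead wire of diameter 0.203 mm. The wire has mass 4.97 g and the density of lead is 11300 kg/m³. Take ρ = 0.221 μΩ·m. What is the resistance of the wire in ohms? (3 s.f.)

92.8 Ω

ρ = 0.221 μΩ·m = 2.21×10^-7 Ω·m
A = π(d/2)² = π(1.0150e-04 m)² = 3.2365e-08 m²
L = m/(density·A) = 0.00497/(11300×3.2365e-08) = 13.59 m
R = ρL/A = (2.21×10^-7)(13.59)/(3.2365e-08) = 92.8 Ω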